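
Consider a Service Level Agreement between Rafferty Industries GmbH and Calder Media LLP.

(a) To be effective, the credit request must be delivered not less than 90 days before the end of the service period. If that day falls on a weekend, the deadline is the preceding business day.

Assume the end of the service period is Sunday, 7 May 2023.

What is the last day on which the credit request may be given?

6 February 2023

7 May 2023 minus 90 days is 6 February 2023. That is a Monday, so no adjustment is needed.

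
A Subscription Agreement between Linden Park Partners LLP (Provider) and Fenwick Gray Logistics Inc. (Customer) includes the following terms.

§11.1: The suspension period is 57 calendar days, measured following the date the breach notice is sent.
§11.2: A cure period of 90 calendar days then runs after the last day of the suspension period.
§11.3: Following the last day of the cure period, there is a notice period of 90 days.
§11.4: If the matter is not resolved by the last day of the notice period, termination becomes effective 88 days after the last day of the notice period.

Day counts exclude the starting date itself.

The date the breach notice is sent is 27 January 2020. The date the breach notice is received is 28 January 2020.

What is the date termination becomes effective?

17 December 2020

Adding 57 calendar days to 27 January 2020 gives 24 March 2020, which is the last day of the suspension period.
The last day of the cure period: 24 March 2020 + 90 days = 22 June 2020.
The last day of the notice period: 90 calendar days after 22 June 2020 is 20 September 2020.
The date termination becomes effective: 88 calendar days after 20 September 2020 is 17 December 2020.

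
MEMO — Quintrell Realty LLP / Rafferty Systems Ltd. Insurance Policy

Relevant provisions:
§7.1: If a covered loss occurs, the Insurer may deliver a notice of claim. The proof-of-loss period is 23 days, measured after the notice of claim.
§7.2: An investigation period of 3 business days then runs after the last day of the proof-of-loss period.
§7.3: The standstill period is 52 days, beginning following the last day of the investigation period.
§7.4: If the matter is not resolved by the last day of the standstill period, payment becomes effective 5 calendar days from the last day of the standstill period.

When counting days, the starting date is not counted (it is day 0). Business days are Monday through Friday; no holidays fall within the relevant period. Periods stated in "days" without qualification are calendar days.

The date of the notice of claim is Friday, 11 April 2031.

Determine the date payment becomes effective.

The last day of the proof-of-loss period: 23 calendar days after 11 April 2031 is 4 May 2031.
The last day of the investigation period: counting 3 business days from Sunday, 4 May 2031 (May 5, May 6, May 7, skipping weekends) reaches Wednesday, 7 May 2031.
The last day of the standstill period: 7 May 2031 + 52 days = 28 June 2031.
The date payment becomes effective: 5 calendar days after 28 June 2031 is 3 July 2031.

3 July 2031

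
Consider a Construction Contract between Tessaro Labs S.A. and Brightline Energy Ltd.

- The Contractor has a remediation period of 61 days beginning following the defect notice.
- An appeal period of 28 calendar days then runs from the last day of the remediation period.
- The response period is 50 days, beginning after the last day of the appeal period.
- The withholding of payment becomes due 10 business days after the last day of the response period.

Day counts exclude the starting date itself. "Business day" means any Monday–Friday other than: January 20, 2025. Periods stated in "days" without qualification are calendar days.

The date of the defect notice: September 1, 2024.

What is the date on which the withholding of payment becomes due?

February 3, 2025

Adding 61 calendar days to September 1, 2024 gives November 1, 2024, which is the last day of the remediation period.
Adding 28 calendar days to November 1, 2024 gives November 29, 2024, which is the last day of the appeal period.
Adding 50 calendar days to November 29, 2024 gives January 18, 2025, which is the last day of the response period.
The date on which the withholding of payment becomes due: 10 business days after Saturday, January 18, 2025, skipping weekends and the listed holiday on Jan 20 — Jan 21, Jan 22, Jan 23, Jan 24, Jan 27, Jan 28, Jan 29, Jan 30, Jan 31, Feb 3 — lands on Monday, February 3, 2025.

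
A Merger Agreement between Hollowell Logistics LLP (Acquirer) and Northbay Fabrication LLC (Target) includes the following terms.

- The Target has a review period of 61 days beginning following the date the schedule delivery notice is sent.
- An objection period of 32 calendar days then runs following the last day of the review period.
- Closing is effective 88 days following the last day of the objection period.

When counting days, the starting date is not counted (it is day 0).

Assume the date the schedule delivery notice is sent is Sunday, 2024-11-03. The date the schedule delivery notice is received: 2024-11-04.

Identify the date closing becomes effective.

The last day of the review period: 2024-11-03 + 61 days = 2025-01-03.
The last day of the objection period: 32 calendar days after 2025-01-03 is 2025-02-04.
Adding 88 calendar days to 2025-02-04 gives 2025-05-03, which is the date closing becomes effective.

2025-05-03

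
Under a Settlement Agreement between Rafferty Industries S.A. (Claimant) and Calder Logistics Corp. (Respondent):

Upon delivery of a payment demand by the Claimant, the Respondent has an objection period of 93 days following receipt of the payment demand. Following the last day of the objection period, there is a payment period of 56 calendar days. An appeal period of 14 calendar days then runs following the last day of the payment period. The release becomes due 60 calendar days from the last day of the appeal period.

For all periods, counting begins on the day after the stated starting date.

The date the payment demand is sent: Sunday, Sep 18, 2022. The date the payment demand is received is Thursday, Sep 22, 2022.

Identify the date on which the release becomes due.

May 3, 2023

Adding 93 calendar days to Sep 22, 2022 gives Dec 24, 2022, which is the last day of the objection period.
The last day of the payment period: Dec 24, 2022 + 56 days = Feb 18, 2023.
The last day of the appeal period: Feb 18, 2023 + 14 days = Mar 4, 2023.
Adding 60 calendar days to Mar 4, 2023 gives May 3, 2023, which is the date on which the release becomes due.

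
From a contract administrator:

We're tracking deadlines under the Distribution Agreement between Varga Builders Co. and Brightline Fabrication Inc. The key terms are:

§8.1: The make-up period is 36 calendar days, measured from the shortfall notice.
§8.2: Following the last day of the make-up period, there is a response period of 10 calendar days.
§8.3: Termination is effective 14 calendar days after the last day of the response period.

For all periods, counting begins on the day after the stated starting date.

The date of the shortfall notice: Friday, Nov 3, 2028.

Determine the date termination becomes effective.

Jan 2, 2029

Adding 36 calendar days to Nov 3, 2028 gives Dec 9, 2028, which is the last day of the make-up period.
The last day of the response period: Dec 9, 2028 + 10 days = Dec 19, 2028.
Adding 14 calendar days to Dec 19, 2028 gives Jan 2, 2029, which is the date termination becomes effective.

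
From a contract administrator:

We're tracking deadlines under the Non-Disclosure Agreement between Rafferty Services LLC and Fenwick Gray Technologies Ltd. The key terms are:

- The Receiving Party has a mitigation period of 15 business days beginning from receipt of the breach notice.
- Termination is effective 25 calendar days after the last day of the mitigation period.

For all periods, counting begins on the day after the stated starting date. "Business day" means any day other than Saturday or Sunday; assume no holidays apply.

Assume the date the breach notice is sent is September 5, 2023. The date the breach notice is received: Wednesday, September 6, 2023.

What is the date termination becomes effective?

The last day of the mitigation period: counting 15 business days from Wednesday, September 6, 2023 (Sep 7, Sep 8, Sep 11, Sep 12, …, Sep 25, Sep 26, Sep 27, skipping weekends) reaches Wednesday, September 27, 2023.
The date termination becomes effective: 25 calendar days after September 27, 2023 is October 22, 2023.

October 22, 2023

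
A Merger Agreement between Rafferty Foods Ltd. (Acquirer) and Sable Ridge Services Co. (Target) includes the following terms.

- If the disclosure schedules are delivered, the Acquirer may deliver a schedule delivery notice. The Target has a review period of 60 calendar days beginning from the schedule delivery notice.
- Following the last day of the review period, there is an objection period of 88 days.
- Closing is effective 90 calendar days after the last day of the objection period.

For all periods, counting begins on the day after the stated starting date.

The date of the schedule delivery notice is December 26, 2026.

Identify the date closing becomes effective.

The last day of the review period: December 26, 2026 + 60 days = February 24, 2027.
Adding 88 calendar days to February 24, 2027 gives May 23, 2027, which is the last day of the objection period.
The date closing becomes effective: 90 calendar days after May 23, 2027 is August 21, 2027.

August 21, 2027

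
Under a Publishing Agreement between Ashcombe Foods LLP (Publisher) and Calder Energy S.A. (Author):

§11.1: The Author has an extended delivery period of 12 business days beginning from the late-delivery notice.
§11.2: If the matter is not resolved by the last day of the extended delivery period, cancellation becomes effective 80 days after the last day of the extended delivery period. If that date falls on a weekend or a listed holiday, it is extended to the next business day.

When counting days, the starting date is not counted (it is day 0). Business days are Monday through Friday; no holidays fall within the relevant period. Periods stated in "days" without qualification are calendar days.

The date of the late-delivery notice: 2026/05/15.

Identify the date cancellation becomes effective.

2026/08/21

From Friday, 2026/05/15, 12 business days (May 18, May 19, May 20, May 21, …, May 29, Jun 1, Jun 2, skipping weekends) brings us to Tuesday, 2026/06/02, which is the last day of the extended delivery period.
The date cancellation becomes effective: 2026/06/02 + 80 days = 2026/08/21. 2026/08/21 is a Friday, so no roll-forward applies.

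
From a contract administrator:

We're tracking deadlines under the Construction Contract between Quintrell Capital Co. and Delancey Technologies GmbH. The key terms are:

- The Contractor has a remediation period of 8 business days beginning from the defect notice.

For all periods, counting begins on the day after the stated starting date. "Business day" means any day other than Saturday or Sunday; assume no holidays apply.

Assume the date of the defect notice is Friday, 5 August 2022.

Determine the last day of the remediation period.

17 August 2022

The last day of the remediation period: counting 8 business days from Friday, 5 August 2022 (Aug 8, Aug 9, Aug 10, Aug 11, Aug 12, Aug 15, Aug 16, Aug 17, skipping weekends) reaches Wednesday, 17 August 2022.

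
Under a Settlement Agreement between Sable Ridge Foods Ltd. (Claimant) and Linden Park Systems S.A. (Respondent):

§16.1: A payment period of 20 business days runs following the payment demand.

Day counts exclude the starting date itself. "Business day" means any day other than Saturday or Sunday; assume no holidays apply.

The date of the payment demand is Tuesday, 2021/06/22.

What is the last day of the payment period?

From Tuesday, 2021/06/22, 20 business days (Jun 23, Jun 24, Jun 25, Jun 28, …, Jul 16, Jul 19, Jul 20, skipping weekends) brings us to Tuesday, 2021/07/20, which is the last day of the payment period.

2021/07/20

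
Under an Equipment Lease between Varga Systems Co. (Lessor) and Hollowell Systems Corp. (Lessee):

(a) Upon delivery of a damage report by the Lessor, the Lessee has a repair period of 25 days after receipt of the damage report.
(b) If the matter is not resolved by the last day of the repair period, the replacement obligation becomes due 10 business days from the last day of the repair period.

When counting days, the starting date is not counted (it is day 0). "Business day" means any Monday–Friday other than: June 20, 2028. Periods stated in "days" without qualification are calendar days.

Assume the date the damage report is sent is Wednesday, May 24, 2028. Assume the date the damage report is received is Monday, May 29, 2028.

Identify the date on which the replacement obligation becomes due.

July 7, 2028

The last day of the repair period: 25 calendar days after May 29, 2028 is June 23, 2028.
The date on which the replacement obligation becomes due: 10 business days after Friday, June 23, 2028, skipping weekends — Jun 26, Jun 27, Jun 28, Jun 29, Jun 30, Jul 3, Jul 4, Jul 5, Jul 6, Jul 7 — lands on Friday, July 7, 2028.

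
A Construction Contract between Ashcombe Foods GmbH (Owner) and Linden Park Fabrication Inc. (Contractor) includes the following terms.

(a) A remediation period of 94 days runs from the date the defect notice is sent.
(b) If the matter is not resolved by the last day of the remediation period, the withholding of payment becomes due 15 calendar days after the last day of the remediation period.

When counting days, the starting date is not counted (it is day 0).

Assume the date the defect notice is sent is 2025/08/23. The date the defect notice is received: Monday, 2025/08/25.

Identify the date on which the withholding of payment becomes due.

2025/12/10

The last day of the remediation period: 94 calendar days after 2025/08/23 is 2025/11/25.
The date on which the withholding of payment becomes due: 2025/11/25 + 15 days = 2025/12/10.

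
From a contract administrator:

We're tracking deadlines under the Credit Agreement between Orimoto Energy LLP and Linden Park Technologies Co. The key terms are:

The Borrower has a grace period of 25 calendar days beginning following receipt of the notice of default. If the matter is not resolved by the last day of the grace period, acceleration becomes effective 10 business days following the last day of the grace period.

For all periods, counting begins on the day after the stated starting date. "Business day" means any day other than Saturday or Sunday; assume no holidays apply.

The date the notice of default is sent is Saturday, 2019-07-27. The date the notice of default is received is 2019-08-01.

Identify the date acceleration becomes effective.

2019-09-09

The last day of the grace period: 25 calendar days after 2019-08-01 is 2019-08-26.
The date acceleration becomes effective: counting 10 business days from Monday, 2019-08-26 (Aug 27, Aug 28, Aug 29, Aug 30, Sep 2, Sep 3, Sep 4, Sep 5, Sep 6, Sep 9, skipping weekends) reaches Monday, 2019-09-09.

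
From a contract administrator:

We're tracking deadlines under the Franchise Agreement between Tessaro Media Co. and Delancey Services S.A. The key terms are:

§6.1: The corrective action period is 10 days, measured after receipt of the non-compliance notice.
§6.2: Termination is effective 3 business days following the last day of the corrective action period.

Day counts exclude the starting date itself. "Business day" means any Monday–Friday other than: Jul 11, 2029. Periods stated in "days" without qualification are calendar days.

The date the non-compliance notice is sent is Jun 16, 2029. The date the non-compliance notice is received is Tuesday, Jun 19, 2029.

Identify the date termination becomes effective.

Jul 4, 2029

The last day of the corrective action period: 10 calendar days after Jun 19, 2029 is Jun 29, 2029.
The date termination becomes effective: counting 3 business days from Friday, Jun 29, 2029 (Jul 2, Jul 3, Jul 4, skipping weekends) reaches Wednesday, Jul 4, 2029.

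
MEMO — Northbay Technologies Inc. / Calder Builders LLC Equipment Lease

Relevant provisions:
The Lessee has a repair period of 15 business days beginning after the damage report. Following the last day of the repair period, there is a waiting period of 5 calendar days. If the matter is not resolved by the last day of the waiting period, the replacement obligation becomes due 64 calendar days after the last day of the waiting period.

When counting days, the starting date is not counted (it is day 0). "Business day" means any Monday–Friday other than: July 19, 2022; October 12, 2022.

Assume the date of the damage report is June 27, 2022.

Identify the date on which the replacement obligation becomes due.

September 25, 2022

From Monday, June 27, 2022, 15 business days (Jun 28, Jun 29, Jun 30, Jul 1, …, Jul 14, Jul 15, Jul 18, skipping weekends) brings us to Monday, July 18, 2022, which is the last day of the repair period.
Adding 5 calendar days to July 18, 2022 gives July 23, 2022, which is the last day of the waiting period.
Adding 64 calendar days to July 23, 2022 gives September 25, 2022, which is the date on which the replacement obligation becomes due.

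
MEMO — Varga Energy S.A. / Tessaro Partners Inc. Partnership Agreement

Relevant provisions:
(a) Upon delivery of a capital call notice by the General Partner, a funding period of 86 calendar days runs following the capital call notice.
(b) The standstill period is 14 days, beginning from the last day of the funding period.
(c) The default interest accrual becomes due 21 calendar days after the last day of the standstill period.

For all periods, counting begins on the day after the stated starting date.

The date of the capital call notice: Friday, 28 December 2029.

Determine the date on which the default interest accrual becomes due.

28 April 2030

The last day of the funding period: 28 December 2029 + 86 days = 24 March 2030.
Adding 14 calendar days to 24 March 2030 gives 7 April 2030, which is the last day of the standstill period.
Adding 21 calendar days to 7 April 2030 gives 28 April 2030, which is the date on which the default interest accrual becomes due.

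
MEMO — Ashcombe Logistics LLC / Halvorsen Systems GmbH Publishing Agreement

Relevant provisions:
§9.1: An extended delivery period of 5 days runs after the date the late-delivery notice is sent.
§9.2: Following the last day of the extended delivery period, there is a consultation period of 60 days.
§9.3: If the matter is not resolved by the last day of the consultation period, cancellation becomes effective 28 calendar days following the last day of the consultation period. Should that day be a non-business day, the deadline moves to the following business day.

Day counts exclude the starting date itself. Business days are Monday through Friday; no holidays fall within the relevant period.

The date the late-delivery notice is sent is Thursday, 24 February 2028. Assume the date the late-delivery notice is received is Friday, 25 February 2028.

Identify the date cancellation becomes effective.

The last day of the extended delivery period: 24 February 2028 + 5 days = 29 February 2028.
Adding 60 calendar days to 29 February 2028 gives 29 April 2028, which is the last day of the consultation period.
The date cancellation becomes effective: 28 calendar days after 29 April 2028 is 27 May 2028. That falls on a Saturday, so it rolls to the next business day, Monday, 29 May 2028.

29 May 2028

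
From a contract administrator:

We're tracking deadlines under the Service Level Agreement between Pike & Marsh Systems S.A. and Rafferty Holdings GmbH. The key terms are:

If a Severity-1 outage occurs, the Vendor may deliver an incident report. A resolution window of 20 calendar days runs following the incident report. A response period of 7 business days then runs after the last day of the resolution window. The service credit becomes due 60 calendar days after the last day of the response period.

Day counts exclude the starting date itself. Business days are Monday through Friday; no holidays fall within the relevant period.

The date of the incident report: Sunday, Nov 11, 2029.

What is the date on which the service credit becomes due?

Feb 9, 2030

Adding 20 calendar days to Nov 11, 2029 gives Dec 1, 2029, which is the last day of the resolution window.
The last day of the response period: 7 business days after Saturday, Dec 1, 2029, skipping weekends — Dec 3, Dec 4, Dec 5, Dec 6, Dec 7, Dec 10, Dec 11 — lands on Tuesday, Dec 11, 2029.
The date on which the service credit becomes due: 60 calendar days after Dec 11, 2029 is Feb 9, 2030.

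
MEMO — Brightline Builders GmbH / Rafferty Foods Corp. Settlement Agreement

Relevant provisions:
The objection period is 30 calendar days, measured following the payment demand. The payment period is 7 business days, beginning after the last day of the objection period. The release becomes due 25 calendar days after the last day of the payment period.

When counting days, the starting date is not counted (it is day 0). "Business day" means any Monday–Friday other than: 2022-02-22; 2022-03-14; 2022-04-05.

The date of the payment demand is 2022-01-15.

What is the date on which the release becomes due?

2022-03-21

The last day of the objection period: 2022-01-15 + 30 days = 2022-02-14.
The last day of the payment period: 7 business days after Monday, 2022-02-14, skipping weekends and the listed holiday on Feb 22 — Feb 15, Feb 16, Feb 17, Feb 18, Feb 21, Feb 23, Feb 24 — lands on Thursday, 2022-02-24.
The date on which the release becomes due: 2022-02-24 + 25 days = 2022-03-21.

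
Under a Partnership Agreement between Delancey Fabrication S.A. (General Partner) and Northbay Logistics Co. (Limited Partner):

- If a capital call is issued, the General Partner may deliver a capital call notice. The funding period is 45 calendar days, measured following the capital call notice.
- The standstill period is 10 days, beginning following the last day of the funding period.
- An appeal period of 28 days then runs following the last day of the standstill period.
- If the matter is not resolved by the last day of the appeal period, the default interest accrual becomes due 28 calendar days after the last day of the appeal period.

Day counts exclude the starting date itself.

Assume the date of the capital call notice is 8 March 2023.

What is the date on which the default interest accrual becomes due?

The last day of the funding period: 8 March 2023 + 45 days = 22 April 2023.
The last day of the standstill period: 22 April 2023 + 10 days = 2 May 2023.
The last day of the appeal period: 2 May 2023 + 28 days = 30 May 2023.
Adding 28 calendar days to 30 May 2023 gives 27 June 2023, which is the date on which the default interest accrual becomes due.

27 June 2023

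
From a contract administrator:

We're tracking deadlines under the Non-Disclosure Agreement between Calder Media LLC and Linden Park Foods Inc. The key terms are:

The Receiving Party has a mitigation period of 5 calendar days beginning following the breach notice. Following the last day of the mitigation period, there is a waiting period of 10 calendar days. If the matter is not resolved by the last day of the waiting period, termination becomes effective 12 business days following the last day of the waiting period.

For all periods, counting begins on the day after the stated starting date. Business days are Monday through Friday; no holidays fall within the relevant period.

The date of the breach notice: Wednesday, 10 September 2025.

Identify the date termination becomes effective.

13 October 2025

Adding 5 calendar days to 10 September 2025 gives 15 September 2025, which is the last day of the mitigation period.
The last day of the waiting period: 15 September 2025 + 10 days = 25 September 2025.
The date termination becomes effective: 12 business days after Thursday, 25 September 2025, skipping weekends — Sep 26, Sep 29, Sep 30, Oct 1, …, Oct 9, Oct 10, Oct 13 — lands on Monday, 13 October 2025.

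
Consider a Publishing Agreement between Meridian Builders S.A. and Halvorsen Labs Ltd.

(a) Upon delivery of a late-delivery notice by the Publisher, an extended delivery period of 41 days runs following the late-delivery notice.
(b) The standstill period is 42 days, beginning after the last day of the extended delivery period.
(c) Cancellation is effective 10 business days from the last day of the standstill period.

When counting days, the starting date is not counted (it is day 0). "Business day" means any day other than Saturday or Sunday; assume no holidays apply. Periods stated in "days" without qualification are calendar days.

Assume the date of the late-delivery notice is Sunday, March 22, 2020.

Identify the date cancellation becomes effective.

The last day of the extended delivery period: 41 calendar days after March 22, 2020 is May 2, 2020.
Adding 42 calendar days to May 2, 2020 gives June 13, 2020, which is the last day of the standstill period.
From Saturday, June 13, 2020, 10 business days (Jun 15, Jun 16, Jun 17, Jun 18, Jun 19, Jun 22, Jun 23, Jun 24, Jun 25, Jun 26, skipping weekends) brings us to Friday, June 26, 2020, which is the date cancellation becomes effective.

June 26, 2020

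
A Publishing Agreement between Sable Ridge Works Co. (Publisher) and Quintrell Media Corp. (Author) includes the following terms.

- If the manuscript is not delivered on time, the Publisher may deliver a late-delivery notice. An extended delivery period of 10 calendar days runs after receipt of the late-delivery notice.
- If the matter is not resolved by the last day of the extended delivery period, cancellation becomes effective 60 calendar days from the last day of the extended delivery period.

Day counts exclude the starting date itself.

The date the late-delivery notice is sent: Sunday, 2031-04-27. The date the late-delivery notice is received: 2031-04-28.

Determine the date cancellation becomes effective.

The last day of the extended delivery period: 2031-04-28 + 10 days = 2031-05-08.
Adding 60 calendar days to 2031-05-08 gives 2031-07-07, which is the date cancellation becomes effective.

2031-07-07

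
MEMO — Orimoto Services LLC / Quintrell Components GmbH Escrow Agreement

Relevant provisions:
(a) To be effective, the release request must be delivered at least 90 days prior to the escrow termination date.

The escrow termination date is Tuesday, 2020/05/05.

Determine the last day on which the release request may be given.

2020/02/05

Counting back 90 calendar days from 2020/05/05 gives 2020/02/05.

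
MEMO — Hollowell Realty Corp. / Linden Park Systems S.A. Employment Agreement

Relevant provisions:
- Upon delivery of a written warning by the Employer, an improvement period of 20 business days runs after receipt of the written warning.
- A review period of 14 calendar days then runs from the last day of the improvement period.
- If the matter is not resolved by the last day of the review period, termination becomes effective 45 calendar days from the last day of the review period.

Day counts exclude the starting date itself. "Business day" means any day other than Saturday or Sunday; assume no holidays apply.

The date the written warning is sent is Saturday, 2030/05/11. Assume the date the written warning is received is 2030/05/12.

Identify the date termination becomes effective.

2030/08/05

The last day of the improvement period: counting 20 business days from Sunday, 2030/05/12 (May 13, May 14, May 15, May 16, …, Jun 5, Jun 6, Jun 7, skipping weekends) reaches Friday, 2030/06/07.
The last day of the review period: 14 calendar days after 2030/06/07 is 2030/06/21.
The date termination becomes effective: 2030/06/21 + 45 days = 2030/08/05.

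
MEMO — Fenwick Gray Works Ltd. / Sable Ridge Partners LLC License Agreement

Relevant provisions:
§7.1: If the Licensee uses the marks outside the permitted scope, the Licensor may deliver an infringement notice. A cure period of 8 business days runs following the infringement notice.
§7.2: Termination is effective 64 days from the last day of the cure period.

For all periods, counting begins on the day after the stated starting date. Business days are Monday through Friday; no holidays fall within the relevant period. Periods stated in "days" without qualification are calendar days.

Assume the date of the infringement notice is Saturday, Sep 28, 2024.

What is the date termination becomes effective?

Dec 12, 2024

From Saturday, Sep 28, 2024, 8 business days (Sep 30, Oct 1, Oct 2, Oct 3, Oct 4, Oct 7, Oct 8, Oct 9, skipping weekends) brings us to Wednesday, Oct 9, 2024, which is the last day of the cure period.
Adding 64 calendar days to Oct 9, 2024 gives Dec 12, 2024, which is the date termination becomes effective.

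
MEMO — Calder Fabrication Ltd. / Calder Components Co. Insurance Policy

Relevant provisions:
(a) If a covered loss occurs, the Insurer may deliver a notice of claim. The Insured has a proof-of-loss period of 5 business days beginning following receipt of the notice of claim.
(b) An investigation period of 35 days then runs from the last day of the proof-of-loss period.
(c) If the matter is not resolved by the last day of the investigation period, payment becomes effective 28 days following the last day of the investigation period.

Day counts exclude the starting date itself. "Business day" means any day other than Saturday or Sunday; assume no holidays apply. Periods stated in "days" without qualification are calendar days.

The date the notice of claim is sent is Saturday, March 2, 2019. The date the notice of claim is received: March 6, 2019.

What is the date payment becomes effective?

May 15, 2019

The last day of the proof-of-loss period: 5 business days after Wednesday, March 6, 2019, skipping weekends — Mar 7, Mar 8, Mar 11, Mar 12, Mar 13 — lands on Wednesday, March 13, 2019.
Adding 35 calendar days to March 13, 2019 gives April 17, 2019, which is the last day of the investigation period.
Adding 28 calendar days to April 17, 2019 gives May 15, 2019, which is the date payment becomes effective.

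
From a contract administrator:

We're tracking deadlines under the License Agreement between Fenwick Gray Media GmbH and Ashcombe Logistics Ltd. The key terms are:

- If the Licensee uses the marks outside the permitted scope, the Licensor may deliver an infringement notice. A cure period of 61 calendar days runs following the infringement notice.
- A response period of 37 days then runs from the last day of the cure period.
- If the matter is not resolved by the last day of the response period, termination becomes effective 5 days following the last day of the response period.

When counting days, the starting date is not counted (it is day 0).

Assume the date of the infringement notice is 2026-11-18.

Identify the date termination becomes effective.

2027-03-01

The last day of the cure period: 61 calendar days after 2026-11-18 is 2027-01-18.
Adding 37 calendar days to 2027-01-18 gives 2027-02-24, which is the last day of the response period.
The date termination becomes effective: 5 calendar days after 2027-02-24 is 2027-03-01.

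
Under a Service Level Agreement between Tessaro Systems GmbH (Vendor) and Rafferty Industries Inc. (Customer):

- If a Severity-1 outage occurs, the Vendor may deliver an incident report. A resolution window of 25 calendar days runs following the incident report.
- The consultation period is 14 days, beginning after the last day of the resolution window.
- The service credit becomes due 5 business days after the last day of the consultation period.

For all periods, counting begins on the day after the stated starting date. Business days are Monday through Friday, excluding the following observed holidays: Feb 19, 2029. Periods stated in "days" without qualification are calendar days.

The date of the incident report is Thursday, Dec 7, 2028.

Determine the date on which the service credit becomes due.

Jan 22, 2029

The last day of the resolution window: Dec 7, 2028 + 25 days = Jan 1, 2029.
The last day of the consultation period: 14 calendar days after Jan 1, 2029 is Jan 15, 2029.
From Monday, Jan 15, 2029, 5 business days (Jan 16, Jan 17, Jan 18, Jan 19, Jan 22, skipping weekends) brings us to Monday, Jan 22, 2029, which is the date on which the service credit becomes due.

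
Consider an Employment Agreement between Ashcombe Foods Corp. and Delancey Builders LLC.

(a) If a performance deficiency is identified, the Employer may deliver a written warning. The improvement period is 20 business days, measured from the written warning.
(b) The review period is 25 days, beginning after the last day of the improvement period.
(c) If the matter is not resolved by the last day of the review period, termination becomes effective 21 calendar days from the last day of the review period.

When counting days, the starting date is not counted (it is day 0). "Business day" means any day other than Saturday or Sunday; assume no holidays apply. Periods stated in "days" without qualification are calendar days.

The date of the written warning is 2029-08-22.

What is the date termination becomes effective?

2029-11-04

The last day of the improvement period: counting 20 business days from Wednesday, 2029-08-22 (Aug 23, Aug 24, Aug 27, Aug 28, …, Sep 17, Sep 18, Sep 19, skipping weekends) reaches Wednesday, 2029-09-19.
The last day of the review period: 2029-09-19 + 25 days = 2029-10-14.
The date termination becomes effective: 21 calendar days after 2029-10-14 is 2029-11-04.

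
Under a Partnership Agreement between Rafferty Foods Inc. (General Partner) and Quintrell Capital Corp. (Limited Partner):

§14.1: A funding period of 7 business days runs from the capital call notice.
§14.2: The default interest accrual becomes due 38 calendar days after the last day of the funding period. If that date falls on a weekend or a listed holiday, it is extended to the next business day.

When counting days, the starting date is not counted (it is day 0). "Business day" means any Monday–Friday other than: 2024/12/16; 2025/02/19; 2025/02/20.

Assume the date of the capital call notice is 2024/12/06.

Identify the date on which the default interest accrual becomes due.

2025/01/27

The last day of the funding period: counting 7 business days from Friday, 2024/12/06 (Dec 9, Dec 10, Dec 11, Dec 12, Dec 13, Dec 17, Dec 18, skipping weekends and the listed holiday on Dec 16) reaches Wednesday, 2024/12/18.
The date on which the default interest accrual becomes due: 38 calendar days after 2024/12/18 is 2025/01/25. That falls on a Saturday, so it rolls to the next business day, Monday, 2025/01/27.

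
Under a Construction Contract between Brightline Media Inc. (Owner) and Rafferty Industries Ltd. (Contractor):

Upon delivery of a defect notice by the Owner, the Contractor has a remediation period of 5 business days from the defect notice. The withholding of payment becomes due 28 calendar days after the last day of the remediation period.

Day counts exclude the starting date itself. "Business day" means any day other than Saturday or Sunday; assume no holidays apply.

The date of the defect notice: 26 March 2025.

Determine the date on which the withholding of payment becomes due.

30 April 2025

From Wednesday, 26 March 2025, 5 business days (Mar 27, Mar 28, Mar 31, Apr 1, Apr 2, skipping weekends) brings us to Wednesday, 2 April 2025, which is the last day of the remediation period.
The date on which the withholding of payment becomes due: 28 calendar days after 2 April 2025 is 30 April 2025.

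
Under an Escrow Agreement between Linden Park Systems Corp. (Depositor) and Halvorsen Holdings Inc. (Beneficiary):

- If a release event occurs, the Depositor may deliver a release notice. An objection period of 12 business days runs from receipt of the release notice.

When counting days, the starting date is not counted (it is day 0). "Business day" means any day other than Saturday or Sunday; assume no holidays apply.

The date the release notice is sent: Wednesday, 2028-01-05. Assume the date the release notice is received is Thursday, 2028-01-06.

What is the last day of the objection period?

From Thursday, 2028-01-06, 12 business days (Jan 7, Jan 10, Jan 11, Jan 12, …, Jan 20, Jan 21, Jan 24, skipping weekends) brings us to Monday, 2028-01-24, which is the last day of the objection period.

2028-01-24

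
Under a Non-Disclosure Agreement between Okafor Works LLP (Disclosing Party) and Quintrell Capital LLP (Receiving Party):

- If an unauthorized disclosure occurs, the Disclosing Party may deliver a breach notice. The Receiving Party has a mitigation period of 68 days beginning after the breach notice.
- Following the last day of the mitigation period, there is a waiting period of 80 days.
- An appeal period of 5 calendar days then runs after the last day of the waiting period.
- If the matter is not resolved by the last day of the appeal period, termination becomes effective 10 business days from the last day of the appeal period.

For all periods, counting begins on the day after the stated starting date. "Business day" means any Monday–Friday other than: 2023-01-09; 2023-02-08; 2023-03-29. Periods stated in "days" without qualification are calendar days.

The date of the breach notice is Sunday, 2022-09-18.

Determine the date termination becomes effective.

The last day of the mitigation period: 68 calendar days after 2022-09-18 is 2022-11-25.
The last day of the waiting period: 2022-11-25 + 80 days = 2023-02-13.
The last day of the appeal period: 2023-02-13 + 5 days = 2023-02-18.
The date termination becomes effective: counting 10 business days from Saturday, 2023-02-18 (Feb 20, Feb 21, Feb 22, Feb 23, Feb 24, Feb 27, Feb 28, Mar 1, Mar 2, Mar 3, skipping weekends) reaches Friday, 2023-03-03.

2023-03-03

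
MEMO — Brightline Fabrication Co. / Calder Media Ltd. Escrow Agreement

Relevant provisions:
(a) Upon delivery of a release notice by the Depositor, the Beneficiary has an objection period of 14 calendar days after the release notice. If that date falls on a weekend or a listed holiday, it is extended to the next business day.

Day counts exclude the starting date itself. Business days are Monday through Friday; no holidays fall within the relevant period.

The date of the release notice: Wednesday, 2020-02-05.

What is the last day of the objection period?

The last day of the objection period: 2020-02-05 + 14 days = 2020-02-19. 2020-02-19 is a Wednesday, so no roll-forward applies.

2020-02-19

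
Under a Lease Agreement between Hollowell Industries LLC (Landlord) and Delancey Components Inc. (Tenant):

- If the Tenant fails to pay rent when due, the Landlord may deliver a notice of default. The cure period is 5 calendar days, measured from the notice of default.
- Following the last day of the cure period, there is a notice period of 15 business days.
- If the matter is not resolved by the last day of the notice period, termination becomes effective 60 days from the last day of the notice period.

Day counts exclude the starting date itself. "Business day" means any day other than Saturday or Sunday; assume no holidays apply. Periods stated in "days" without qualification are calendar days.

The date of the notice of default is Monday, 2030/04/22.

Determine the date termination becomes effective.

The last day of the cure period: 2030/04/22 + 5 days = 2030/04/27.
The last day of the notice period: 15 business days after Saturday, 2030/04/27, skipping weekends — Apr 29, Apr 30, May 1, May 2, …, May 15, May 16, May 17 — lands on Friday, 2030/05/17.
Adding 60 calendar days to 2030/05/17 gives 2030/07/16, which is the date termination becomes effective.

2030/07/16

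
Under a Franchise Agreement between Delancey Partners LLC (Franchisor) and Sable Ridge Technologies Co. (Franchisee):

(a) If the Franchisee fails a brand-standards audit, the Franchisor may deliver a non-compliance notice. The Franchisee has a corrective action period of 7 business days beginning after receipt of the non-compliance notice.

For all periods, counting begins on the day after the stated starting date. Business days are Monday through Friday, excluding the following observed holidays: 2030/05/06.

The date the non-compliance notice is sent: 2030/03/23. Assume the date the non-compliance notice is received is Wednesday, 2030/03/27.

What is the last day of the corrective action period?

The last day of the corrective action period: 7 business days after Wednesday, 2030/03/27, skipping weekends — Mar 28, Mar 29, Apr 1, Apr 2, Apr 3, Apr 4, Apr 5 — lands on Friday, 2030/04/05.

2030/04/05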